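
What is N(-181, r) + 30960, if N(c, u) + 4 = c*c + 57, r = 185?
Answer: 63774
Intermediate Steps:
N(c, u) = 53 + c² (N(c, u) = -4 + (c*c + 57) = -4 + (c² + 57) = -4 + (57 + c²) = 53 + c²)
N(-181, r) + 30960 = (53 + (-181)²) + 30960 = (53 + 32761) + 30960 = 32814 + 30960 = 63774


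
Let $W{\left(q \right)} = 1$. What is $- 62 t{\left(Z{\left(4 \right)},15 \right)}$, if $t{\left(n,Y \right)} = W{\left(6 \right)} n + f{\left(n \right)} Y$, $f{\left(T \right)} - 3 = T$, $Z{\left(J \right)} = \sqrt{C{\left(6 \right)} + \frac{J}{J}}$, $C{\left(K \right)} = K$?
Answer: $-2790 - 992 \sqrt{7} \approx -5414.6$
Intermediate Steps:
$Z{\left(J \right)} = \sqrt{7}$ ($Z{\left(J \right)} = \sqrt{6 + \frac{J}{J}} = \sqrt{6 + 1} = \sqrt{7}$)
$f{\left(T \right)} = 3 + T$
$t{\left(n,Y \right)} = n + Y \left(3 + n\right)$ ($t{\left(n,Y \right)} = 1 n + \left(3 + n\right) Y = n + Y \left(3 + n\right)$)
$- 62 t{\left(Z{\left(4 \right)},15 \right)} = - 62 \left(\sqrt{7} + 15 \left(3 + \sqrt{7}\right)\right) = - 62 \left(\sqrt{7} + \left(45 + 15 \sqrt{7}\right)\right) = - 62 \left(45 + 16 \sqrt{7}\right) = -2790 - 992 \sqrt{7}$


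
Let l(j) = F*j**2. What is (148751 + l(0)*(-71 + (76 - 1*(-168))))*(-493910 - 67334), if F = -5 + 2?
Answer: -83485606244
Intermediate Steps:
F = -3
l(j) = -3*j**2
(148751 + l(0)*(-71 + (76 - 1*(-168))))*(-493910 - 67334) = (148751 + (-3*0**2)*(-71 + (76 - 1*(-168))))*(-493910 - 67334) = (148751 + (-3*0)*(-71 + (76 + 168)))*(-561244) = (148751 + 0*(-71 + 244))*(-561244) = (148751 + 0*173)*(-561244) = (148751 + 0)*(-561244) = 148751*(-561244) = -83485606244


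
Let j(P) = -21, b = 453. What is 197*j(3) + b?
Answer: -3684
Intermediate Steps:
197*j(3) + b = 197*(-21) + 453 = -4137 + 453 = -3684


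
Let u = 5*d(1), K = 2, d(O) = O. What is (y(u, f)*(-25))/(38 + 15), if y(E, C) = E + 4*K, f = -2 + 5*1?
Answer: -325/53 ≈ -6.1321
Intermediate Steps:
f = 3 (f = -2 + 5 = 3)
u = 5 (u = 5*1 = 5)
y(E, C) = 8 + E (y(E, C) = E + 4*2 = E + 8 = 8 + E)
(y(u, f)*(-25))/(38 + 15) = ((8 + 5)*(-25))/(38 + 15) = (13*(-25))/53 = -325*1/53 = -325/53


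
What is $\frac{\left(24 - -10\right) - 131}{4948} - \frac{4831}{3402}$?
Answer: $- \frac{12116891}{8416548} \approx -1.4397$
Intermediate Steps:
$\frac{\left(24 - -10\right) - 131}{4948} - \frac{4831}{3402} = \left(\left(24 + 10\right) - 131\right) \frac{1}{4948} - \frac{4831}{3402} = \left(34 - 131\right) \frac{1}{4948} - \frac{4831}{3402} = \left(-97\right) \frac{1}{4948} - \frac{4831}{3402} = - \frac{97}{4948} - \frac{4831}{3402} = - \frac{12116891}{8416548}$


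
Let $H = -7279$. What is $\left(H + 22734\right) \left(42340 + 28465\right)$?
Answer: $1094291275$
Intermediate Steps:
$\left(H + 22734\right) \left(42340 + 28465\right) = \left(-7279 + 22734\right) \left(42340 + 28465\right) = 15455 \cdot 70805 = 1094291275$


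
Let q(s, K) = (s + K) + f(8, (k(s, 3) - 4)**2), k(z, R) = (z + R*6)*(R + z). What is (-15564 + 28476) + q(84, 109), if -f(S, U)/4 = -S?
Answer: 13137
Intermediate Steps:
k(z, R) = (R + z)*(z + 6*R) (k(z, R) = (z + 6*R)*(R + z) = (R + z)*(z + 6*R))
f(S, U) = 4*S (f(S, U) = -(-4)*S = 4*S)
q(s, K) = 32 + K + s (q(s, K) = (s + K) + 4*8 = (K + s) + 32 = 32 + K + s)
(-15564 + 28476) + q(84, 109) = (-15564 + 28476) + (32 + 109 + 84) = 12912 + 225 = 13137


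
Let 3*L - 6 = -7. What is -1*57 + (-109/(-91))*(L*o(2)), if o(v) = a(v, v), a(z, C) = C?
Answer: -15779/273 ≈ -57.799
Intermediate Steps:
L = -1/3 (L = 2 + (1/3)*(-7) = 2 - 7/3 = -1/3 ≈ -0.33333)
o(v) = v
-1*57 + (-109/(-91))*(L*o(2)) = -1*57 + (-109/(-91))*(-1/3*2) = -57 - 109*(-1/91)*(-2/3) = -57 + (109/91)*(-2/3) = -57 - 218/273 = -15779/273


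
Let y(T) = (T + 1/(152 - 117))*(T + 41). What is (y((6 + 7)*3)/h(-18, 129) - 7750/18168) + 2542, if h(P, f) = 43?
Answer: 7147923457/2734284 ≈ 2614.2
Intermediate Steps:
y(T) = (41 + T)*(1/35 + T) (y(T) = (T + 1/35)*(41 + T) = (1/35 + T)*(41 + T) = (41 + T)*(1/35 + T))
(y((6 + 7)*3)/h(-18, 129) - 7750/18168) + 2542 = ((41/35 + ((6 + 7)*3)**2 + 1436*((6 + 7)*3)/35)/43 - 7750/18168) + 2542 = ((41/35 + (13*3)**2 + 1436*(13*3)/35)*(1/43) - 7750*1/18168) + 2542 = ((41/35 + 39**2 + (1436/35)*39)*(1/43) - 3875/9084) + 2542 = ((41/35 + 1521 + 56004/35)*(1/43) - 3875/9084) + 2542 = ((21856/7)*(1/43) - 3875/9084) + 2542 = (21856/301 - 3875/9084) + 2542 = 197373529/2734284 + 2542 = 7147923457/2734284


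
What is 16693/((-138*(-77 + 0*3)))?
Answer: 16693/10626 ≈ 1.5710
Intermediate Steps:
16693/((-138*(-77 + 0*3))) = 16693/((-138*(-77 + 0))) = 16693/((-138*(-77))) = 16693/10626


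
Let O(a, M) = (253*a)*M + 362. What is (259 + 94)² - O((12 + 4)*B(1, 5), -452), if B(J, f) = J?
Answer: 1953943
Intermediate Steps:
O(a, M) = 362 + 253*M*a (O(a, M) = 253*M*a + 362 = 362 + 253*M*a)
(259 + 94)² - O((12 + 4)*B(1, 5), -452) = (259 + 94)² - (362 + 253*(-452)*((12 + 4)*1)) = 353² - (362 + 253*(-452)*(16*1)) = 124609 - (362 + 253*(-452)*16) = 124609 - (362 - 1829696) = 124609 - 1*(-1829334) = 124609 + 1829334 = 1953943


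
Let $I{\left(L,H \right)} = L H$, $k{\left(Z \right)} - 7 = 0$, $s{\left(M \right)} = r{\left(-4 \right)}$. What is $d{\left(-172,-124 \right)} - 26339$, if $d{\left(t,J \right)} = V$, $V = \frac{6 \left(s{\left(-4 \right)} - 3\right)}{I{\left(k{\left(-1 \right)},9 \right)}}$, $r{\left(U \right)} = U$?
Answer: $- \frac{79019}{3} \approx -26340.0$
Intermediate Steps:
$s{\left(M \right)} = -4$
$k{\left(Z \right)} = 7$ ($k{\left(Z \right)} = 7 + 0 = 7$)
$I{\left(L,H \right)} = H L$
$V = - \frac{2}{3}$ ($V = \frac{6 \left(-4 - 3\right)}{9 \cdot 7} = \frac{6 \left(-7\right)}{63} = \left(-42\right) \frac{1}{63} = - \frac{2}{3} \approx -0.66667$)
$d{\left(t,J \right)} = - \frac{2}{3}$
$d{\left(-172,-124 \right)} - 26339 = - \frac{2}{3} - 26339 = - \frac{79019}{3}$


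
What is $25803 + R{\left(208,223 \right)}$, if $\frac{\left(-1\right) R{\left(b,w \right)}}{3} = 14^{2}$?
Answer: $25215$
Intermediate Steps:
$R{\left(b,w \right)} = -588$ ($R{\left(b,w \right)} = - 3 \cdot 14^{2} = \left(-3\right) 196 = -588$)
$25803 + R{\left(208,223 \right)} = 25803 - 588 = 25215$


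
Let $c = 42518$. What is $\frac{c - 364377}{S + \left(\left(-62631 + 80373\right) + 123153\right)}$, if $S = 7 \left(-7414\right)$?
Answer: $- \frac{321859}{88997} \approx -3.6165$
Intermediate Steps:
$S = -51898$
$\frac{c - 364377}{S + \left(\left(-62631 + 80373\right) + 123153\right)} = \frac{42518 - 364377}{-51898 + \left(\left(-62631 + 80373\right) + 123153\right)} = - \frac{321859}{-51898 + \left(17742 + 123153\right)} = - \frac{321859}{-51898 + 140895} = - \frac{321859}{88997}$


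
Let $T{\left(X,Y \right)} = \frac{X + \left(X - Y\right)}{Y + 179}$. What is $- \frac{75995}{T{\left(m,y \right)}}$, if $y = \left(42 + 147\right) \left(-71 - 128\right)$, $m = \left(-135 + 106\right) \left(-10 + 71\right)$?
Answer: $\frac{2844644840}{34073} \approx 83487.0$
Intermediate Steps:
$m = -1769$ ($m = \left(-29\right) 61 = -1769$)
$y = -37611$ ($y = 189 \left(-199\right) = -37611$)
$T{\left(X,Y \right)} = \frac{- Y + 2 X}{179 + Y}$
$- \frac{75995}{T{\left(m,y \right)}} = - \frac{75995}{\frac{1}{179 - 37611} \left(\left(-1\right) \left(-37611\right) + 2 \left(-1769\right)\right)} = - \frac{75995}{\frac{1}{-37432} \left(37611 - 3538\right)} = - \frac{75995}{\left(- \frac{1}{37432}\right) 34073} = - \frac{75995}{- \frac{34073}{37432}} = \left(-75995\right) \left(- \frac{37432}{34073}\right) = \frac{2844644840}{34073}$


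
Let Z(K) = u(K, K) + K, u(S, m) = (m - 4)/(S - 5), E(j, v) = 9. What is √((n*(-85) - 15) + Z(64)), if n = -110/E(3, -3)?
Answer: √34114331/177 ≈ 32.999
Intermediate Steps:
u(S, m) = (-4 + m)/(-5 + S)
Z(K) = K + (-4 + K)/(-5 + K) (Z(K) = (-4 + K)/(-5 + K) + K = K + (-4 + K)/(-5 + K))
n = -110/9 ≈ -12.222
√((n*(-85) - 15) + Z(64)) = √((-110/9*(-85) - 15) + (-4 + 64 + 64*(-5 + 64))/(-5 + 64)) = √((9350/9 - 15) + (-4 + 64 + 64*59)/59) = √(9215/9 + (-4 + 64 + 3776)/59) = √(9215/9 + (1/59)*3836) = √(9215/9 + 3836/59) = √(578209/531) = √34114331/177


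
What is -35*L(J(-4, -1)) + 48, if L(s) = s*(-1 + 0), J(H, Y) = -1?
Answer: 13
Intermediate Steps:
L(s) = -s (L(s) = s*(-1) = -s)
-35*L(J(-4, -1)) + 48 = -(-35)*(-1) + 48 = -35*1 + 48 = -35 + 48 = 13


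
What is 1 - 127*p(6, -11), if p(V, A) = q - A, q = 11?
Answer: -2793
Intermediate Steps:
p(V, A) = 11 - A
1 - 127*p(6, -11) = 1 - 127*(11 - 1*(-11)) = 1 - 127*(11 + 11) = 1 - 127*22 = 1 - 2794 = -2793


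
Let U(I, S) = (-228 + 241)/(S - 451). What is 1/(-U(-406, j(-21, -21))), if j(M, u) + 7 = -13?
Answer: 471/13 ≈ 36.231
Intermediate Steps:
j(M, u) = -20 (j(M, u) = -7 - 13 = -20)
U(I, S) = 13/(-451 + S)
1/(-U(-406, j(-21, -21))) = 1/(-13/(-451 - 20)) = 1/(-13/(-471)) = 1/(-13*(-1)/471) = 1/(-1*(-13/471)) = 1/(13/471) = 471/13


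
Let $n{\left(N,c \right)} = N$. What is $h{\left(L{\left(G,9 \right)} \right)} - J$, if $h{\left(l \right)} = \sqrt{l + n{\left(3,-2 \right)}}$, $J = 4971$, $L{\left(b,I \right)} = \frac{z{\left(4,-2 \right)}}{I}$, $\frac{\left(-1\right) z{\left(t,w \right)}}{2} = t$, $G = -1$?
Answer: $-4971 + \frac{\sqrt{19}}{3} \approx -4969.5$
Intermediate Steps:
$z{\left(t,w \right)} = - 2 t$
$L{\left(b,I \right)} = - \frac{8}{I}$ ($L{\left(b,I \right)} = \frac{\left(-2\right) 4}{I} = - \frac{8}{I}$)
$h{\left(l \right)} = \sqrt{3 + l}$ ($h{\left(l \right)} = \sqrt{l + 3} = \sqrt{3 + l}$)
$h{\left(L{\left(G,9 \right)} \right)} - J = \sqrt{3 - \frac{8}{9}} - 4971 = \sqrt{\frac{19}{9}} - 4971 = \frac{\sqrt{19}}{3} - 4971 = -4971 + \frac{\sqrt{19}}{3}$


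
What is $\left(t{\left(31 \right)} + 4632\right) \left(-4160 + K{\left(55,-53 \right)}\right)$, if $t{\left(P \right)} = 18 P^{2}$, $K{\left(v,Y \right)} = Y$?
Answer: $-92391090$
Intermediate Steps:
$\left(t{\left(31 \right)} + 4632\right) \left(-4160 + K{\left(55,-53 \right)}\right) = \left(18 \cdot 31^{2} + 4632\right) \left(-4160 - 53\right) = \left(18 \cdot 961 + 4632\right) \left(-4213\right) = \left(17298 + 4632\right) \left(-4213\right) = 21930 \left(-4213\right) = -92391090$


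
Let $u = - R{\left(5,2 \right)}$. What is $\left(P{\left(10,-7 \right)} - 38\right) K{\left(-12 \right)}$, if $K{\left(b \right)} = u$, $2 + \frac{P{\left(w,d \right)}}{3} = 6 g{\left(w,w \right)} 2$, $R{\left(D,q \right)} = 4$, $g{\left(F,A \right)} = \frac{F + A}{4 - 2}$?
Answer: $-1264$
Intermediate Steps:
$g{\left(F,A \right)} = \frac{A}{2} + \frac{F}{2}$ ($g{\left(F,A \right)} = \frac{A + F}{2} = \left(A + F\right) \frac{1}{2} = \frac{A}{2} + \frac{F}{2}$)
$P{\left(w,d \right)} = -6 + 36 w$ ($P{\left(w,d \right)} = -6 + 3 \cdot 6 \left(\frac{w}{2} + \frac{w}{2}\right) 2 = -6 + 3 \cdot 6 w 2 = -6 + 3 \cdot 12 w = -6 + 36 w$)
$u = -4$ ($u = \left(-1\right) 4 = -4$)
$K{\left(b \right)} = -4$
$\left(P{\left(10,-7 \right)} - 38\right) K{\left(-12 \right)} = \left(\left(-6 + 36 \cdot 10\right) - 38\right) \left(-4\right) = \left(\left(-6 + 360\right) - 38\right) \left(-4\right) = \left(354 - 38\right) \left(-4\right) = 316 \left(-4\right) = -1264$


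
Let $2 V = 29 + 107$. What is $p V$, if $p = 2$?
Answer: $136$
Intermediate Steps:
$V = 68$ ($V = \frac{29 + 107}{2} = \frac{1}{2} \cdot 136 = 68$)
$p V = 2 \cdot 68 = 136$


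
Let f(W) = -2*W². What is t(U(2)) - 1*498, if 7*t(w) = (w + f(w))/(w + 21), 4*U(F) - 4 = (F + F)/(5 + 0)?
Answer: -92132/185 ≈ -498.01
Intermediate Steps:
U(F) = 1 + F/10 (U(F) = 1 + ((F + F)/(5 + 0))/4 = 1 + ((2*F)/5)/4 = 1 + ((2*F)*(⅕))/4 = 1 + (2*F/5)/4 = 1 + F/10)
t(w) = (w - 2*w²)/(7*(21 + w)) (t(w) = ((w - 2*w²)/(w + 21))/7 = ((w - 2*w²)/(21 + w))/7 = (w - 2*w²)/(7*(21 + w)))
t(U(2)) - 1*498 = (1 + (⅒)*2)*(1 - 2*(1 + (⅒)*2))/(7*(21 + (1 + (⅒)*2))) - 1*498 = (1 + ⅕)*(1 - 2*(1 + ⅕))/(7*(21 + (1 + ⅕))) - 498 = (⅐)*(6/5)*(1 - 2*6/5)/(21 + 6/5) - 498 = (⅐)*(6/5)*(1 - 12/5)/(111/5) - 498 = (⅐)*(6/5)*(5/111)*(-7/5) - 498 = -2/185 - 498 = -92132/185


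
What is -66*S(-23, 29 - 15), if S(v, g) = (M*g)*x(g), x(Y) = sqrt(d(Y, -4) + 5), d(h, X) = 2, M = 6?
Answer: -5544*sqrt(7) ≈ -14668.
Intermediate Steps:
x(Y) = sqrt(7) (x(Y) = sqrt(2 + 5) = sqrt(7))
S(v, g) = 6*g*sqrt(7) (S(v, g) = (6*g)*sqrt(7) = 6*g*sqrt(7))
-66*S(-23, 29 - 15) = -396*(29 - 15)*sqrt(7) = -396*14*sqrt(7) = -5544*sqrt(7)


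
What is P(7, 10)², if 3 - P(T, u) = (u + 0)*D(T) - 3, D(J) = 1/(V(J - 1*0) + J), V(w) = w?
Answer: 1369/49 ≈ 27.939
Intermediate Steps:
D(J) = 1/(2*J) (D(J) = 1/((J - 1*0) + J) = 1/((J + 0) + J) = 1/(J + J) = 1/(2*J))
P(T, u) = 6 - u/(2*T) (P(T, u) = 3 - ((u + 0)*(1/(2*T)) - 3) = 3 - (u*(1/(2*T)) - 3) = 3 - (u/(2*T) - 3) = 3 - (-3 + u/(2*T)) = 3 + (3 - u/(2*T)) = 6 - u/(2*T))
P(7, 10)² = (6 - ½*10/7)² = (6 - ½*10*⅐)² = (6 - 5/7)² = (37/7)² = 1369/49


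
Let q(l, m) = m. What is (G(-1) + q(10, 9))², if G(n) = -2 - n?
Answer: 64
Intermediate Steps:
(G(-1) + q(10, 9))² = ((-2 - 1*(-1)) + 9)² = ((-2 + 1) + 9)² = (-1 + 9)² = 8² = 64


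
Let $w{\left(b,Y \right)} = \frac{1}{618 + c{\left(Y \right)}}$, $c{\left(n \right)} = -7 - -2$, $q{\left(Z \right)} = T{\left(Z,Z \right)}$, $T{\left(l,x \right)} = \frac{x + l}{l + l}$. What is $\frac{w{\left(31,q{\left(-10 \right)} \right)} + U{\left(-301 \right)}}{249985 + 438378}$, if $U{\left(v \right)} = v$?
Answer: $- \frac{184512}{421966519} \approx -0.00043727$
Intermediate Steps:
$T{\left(l,x \right)} = \frac{l + x}{2 l}$
$q{\left(Z \right)} = 1$ ($q{\left(Z \right)} = \frac{Z + Z}{2 Z} = \frac{2 Z}{2 Z} = 1$)
$c{\left(n \right)} = -5$ ($c{\left(n \right)} = -7 + 2 = -5$)
$w{\left(b,Y \right)} = \frac{1}{613}$ ($w{\left(b,Y \right)} = \frac{1}{618 - 5} = \frac{1}{613}$)
$\frac{w{\left(31,q{\left(-10 \right)} \right)} + U{\left(-301 \right)}}{249985 + 438378} = \frac{\frac{1}{613} - 301}{249985 + 438378} = - \frac{184512}{613 \cdot 688363} = \left(- \frac{184512}{613}\right) \frac{1}{688363} = - \frac{184512}{421966519}$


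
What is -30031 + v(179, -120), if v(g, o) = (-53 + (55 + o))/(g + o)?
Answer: -30033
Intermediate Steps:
v(g, o) = (2 + o)/(g + o)
-30031 + v(179, -120) = -30031 + (2 - 120)/(179 - 120) = -30031 - 118/59 = -30031 + (1/59)*(-118) = -30031 - 2 = -30033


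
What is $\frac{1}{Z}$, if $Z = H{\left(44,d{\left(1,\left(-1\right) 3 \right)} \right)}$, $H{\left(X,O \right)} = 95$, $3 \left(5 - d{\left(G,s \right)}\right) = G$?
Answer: $\frac{1}{95} \approx 0.010526$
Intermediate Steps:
$d{\left(G,s \right)} = 5 - \frac{G}{3}$
$Z = 95$
$\frac{1}{Z} = \frac{1}{95}$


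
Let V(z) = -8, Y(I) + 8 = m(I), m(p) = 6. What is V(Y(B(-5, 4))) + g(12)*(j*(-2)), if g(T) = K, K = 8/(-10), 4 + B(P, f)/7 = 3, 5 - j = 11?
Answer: -88/5 ≈ -17.600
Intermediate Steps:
j = -6 (j = 5 - 1*11 = 5 - 11 = -6)
B(P, f) = -7 (B(P, f) = -28 + 7*3 = -28 + 21 = -7)
Y(I) = -2 (Y(I) = -8 + 6 = -2)
K = -⅘ (K = 8*(-⅒) = -⅘ ≈ -0.80000)
g(T) = -⅘
V(Y(B(-5, 4))) + g(12)*(j*(-2)) = -8 - (-24)*(-2)/5 = -8 - ⅘*12 = -8 - 48/5 = -88/5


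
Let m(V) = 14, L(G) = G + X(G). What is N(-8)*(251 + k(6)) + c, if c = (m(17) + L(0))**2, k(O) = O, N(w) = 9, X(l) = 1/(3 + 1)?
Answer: 40257/16 ≈ 2516.1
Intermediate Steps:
X(l) = 1/4
L(G) = 1/4 + G (L(G) = G + 1/4 = 1/4 + G)
c = 3249/16 (c = (14 + (1/4 + 0))**2 = (14 + 1/4)**2 = (57/4)**2 = 3249/16 ≈ 203.06)
N(-8)*(251 + k(6)) + c = 9*(251 + 6) + 3249/16 = 9*257 + 3249/16 = 2313 + 3249/16 = 40257/16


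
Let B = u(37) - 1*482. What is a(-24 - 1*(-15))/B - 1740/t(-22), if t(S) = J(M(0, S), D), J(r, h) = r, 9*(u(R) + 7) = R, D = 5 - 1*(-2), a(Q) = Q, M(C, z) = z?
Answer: 3797571/48004 ≈ 79.109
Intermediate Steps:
D = 7 (D = 5 + 2 = 7)
u(R) = -7 + R/9
t(S) = S
B = -4364/9 (B = (-7 + (1/9)*37) - 1*482 = (-7 + 37/9) - 482 = -26/9 - 482 = -4364/9 ≈ -484.89)
a(-24 - 1*(-15))/B - 1740/t(-22) = (-24 - 1*(-15))/(-4364/9) - 1740/(-22) = (-24 + 15)*(-9/4364) - 1740*(-1/22) = -9*(-9/4364) + 870/11 = 81/4364 + 870/11 = 3797571/48004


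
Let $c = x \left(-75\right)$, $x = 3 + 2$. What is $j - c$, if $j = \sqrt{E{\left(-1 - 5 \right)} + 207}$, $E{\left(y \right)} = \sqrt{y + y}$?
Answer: $375 + \sqrt{207 + 2 i \sqrt{3}} \approx 389.39 + 0.12038 i$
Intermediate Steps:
$x = 5$
$E{\left(y \right)} = \sqrt{2} \sqrt{y}$ ($E{\left(y \right)} = \sqrt{2 y} = \sqrt{2} \sqrt{y}$)
$c = -375$ ($c = 5 \left(-75\right) = -375$)
$j = \sqrt{207 + 2 i \sqrt{3}}$ ($j = \sqrt{\sqrt{2} \sqrt{-1 - 5} + 207} = \sqrt{\sqrt{2} \sqrt{-6} + 207} = \sqrt{\sqrt{2} i \sqrt{6} + 207} = \sqrt{2 i \sqrt{3} + 207} = \sqrt{207 + 2 i \sqrt{3}} \approx 14.388 + 0.1204 i$)
$j - c = \sqrt{207 + 2 i \sqrt{3}} - -375 = \sqrt{207 + 2 i \sqrt{3}} + 375 = 375 + \sqrt{207 + 2 i \sqrt{3}}$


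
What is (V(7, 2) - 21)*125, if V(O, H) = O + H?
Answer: -1500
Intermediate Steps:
V(O, H) = H + O
(V(7, 2) - 21)*125 = ((2 + 7) - 21)*125 = (9 - 21)*125 = -12*125 = -1500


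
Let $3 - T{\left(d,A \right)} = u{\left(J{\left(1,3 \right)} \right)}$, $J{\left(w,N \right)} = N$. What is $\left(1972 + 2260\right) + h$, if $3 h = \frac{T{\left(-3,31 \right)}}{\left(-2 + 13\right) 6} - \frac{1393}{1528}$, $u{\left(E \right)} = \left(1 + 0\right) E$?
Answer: $\frac{19398095}{4584} \approx 4231.7$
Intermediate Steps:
$u{\left(E \right)} = E$ ($u{\left(E \right)} = 1 E = E$)
$T{\left(d,A \right)} = 0$ ($T{\left(d,A \right)} = 3 - 3 = 0$)
$h = - \frac{1393}{4584}$ ($h = \frac{\frac{0}{\left(-2 + 13\right) 6} - \frac{1393}{1528}}{3} = \frac{\frac{0}{11 \cdot 6} - \frac{1393}{1528}}{3} = \frac{\frac{0}{66} - \frac{1393}{1528}}{3} = \frac{0 \cdot \frac{1}{66} - \frac{1393}{1528}}{3} = \frac{0 - \frac{1393}{1528}}{3} = \frac{1}{3} \left(- \frac{1393}{1528}\right) = - \frac{1393}{4584} \approx -0.30388$)
$\left(1972 + 2260\right) + h = \left(1972 + 2260\right) - \frac{1393}{4584} = 4232 - \frac{1393}{4584} = \frac{19398095}{4584}$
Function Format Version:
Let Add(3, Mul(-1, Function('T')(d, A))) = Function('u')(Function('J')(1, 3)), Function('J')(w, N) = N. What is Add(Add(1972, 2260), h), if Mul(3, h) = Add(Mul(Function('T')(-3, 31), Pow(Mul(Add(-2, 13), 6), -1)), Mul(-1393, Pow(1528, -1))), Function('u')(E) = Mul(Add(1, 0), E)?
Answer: Rational(19398095, 4584) ≈ 4231.7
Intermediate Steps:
Function('u')(E) = E (Function('u')(E) = Mul(1, E) = E)
Function('T')(d, A) = 0 (Function('T')(d, A) = Add(3, Mul(-1, 3)) = Add(3, -3) = 0)
h = Rational(-1393, 4584) (h = Mul(Rational(1, 3), Add(Mul(0, Pow(Mul(Add(-2, 13), 6), -1)), Mul(-1393, Pow(1528, -1)))) = Mul(Rational(1, 3), Add(Mul(0, Pow(Mul(11, 6), -1)), Mul(-1393, Rational(1, 1528)))) = Mul(Rational(1, 3), Add(Mul(0, Pow(66, -1)), Rational(-1393, 1528))) = Mul(Rational(1, 3), Add(Mul(0, Rational(1, 66)), Rational(-1393, 1528))) = Mul(Rational(1, 3), Add(0, Rational(-1393, 1528))) = Mul(Rational(1, 3), Rational(-1393, 1528)) = Rational(-1393, 4584) ≈ -0.30388)
Add(Add(1972, 2260), h) = Add(Add(1972, 2260), Rational(-1393, 4584)) = Add(4232, Rational(-1393, 4584)) = Rational(19398095, 4584)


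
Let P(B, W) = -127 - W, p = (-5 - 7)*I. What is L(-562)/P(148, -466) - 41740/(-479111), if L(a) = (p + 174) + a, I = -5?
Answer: -142998548/162418629 ≈ -0.88043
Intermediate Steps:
p = 60 (p = (-5 - 7)*(-5) = -12*(-5) = 60)
L(a) = 234 + a (L(a) = (60 + 174) + a = 234 + a)
L(-562)/P(148, -466) - 41740/(-479111) = (234 - 562)/(-127 - 1*(-466)) - 41740/(-479111) = -328/(-127 + 466) - 41740*(-1/479111) = -328/339 + 41740/479111 = -142998548/162418629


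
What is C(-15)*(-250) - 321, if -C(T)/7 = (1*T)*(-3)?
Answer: 78429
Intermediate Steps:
C(T) = 21*T (C(T) = -7*1*T*(-3) = -7*T*(-3) = -(-21)*T = 21*T)
C(-15)*(-250) - 321 = (21*(-15))*(-250) - 321 = -315*(-250) - 321 = 78750 - 321 = 78429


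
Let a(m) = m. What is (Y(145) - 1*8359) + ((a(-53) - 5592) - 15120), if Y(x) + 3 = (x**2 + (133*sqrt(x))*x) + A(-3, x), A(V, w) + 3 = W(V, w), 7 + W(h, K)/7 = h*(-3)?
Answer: -8091 + 19285*sqrt(145) ≈ 2.2413e+5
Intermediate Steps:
W(h, K) = -49 - 21*h (W(h, K) = -49 + 7*(h*(-3)) = -49 + 7*(-3*h) = -49 - 21*h)
A(V, w) = -52 - 21*V (A(V, w) = -3 + (-49 - 21*V) = -52 - 21*V)
Y(x) = 8 + x**2 + 133*x**(3/2) (Y(x) = -3 + ((x**2 + (133*sqrt(x))*x) + (-52 - 21*(-3))) = -3 + ((x**2 + 133*x**(3/2)) + (-52 + 63)) = -3 + ((x**2 + 133*x**(3/2)) + 11) = -3 + (11 + x**2 + 133*x**(3/2)) = 8 + x**2 + 133*x**(3/2))
(Y(145) - 1*8359) + ((a(-53) - 5592) - 15120) = ((8 + 145**2 + 133*145**(3/2)) - 1*8359) + ((-53 - 5592) - 15120) = ((8 + 21025 + 133*(145*sqrt(145))) - 8359) + (-5645 - 15120) = ((8 + 21025 + 19285*sqrt(145)) - 8359) - 20765 = ((21033 + 19285*sqrt(145)) - 8359) - 20765 = (12674 + 19285*sqrt(145)) - 20765 = -8091 + 19285*sqrt(145)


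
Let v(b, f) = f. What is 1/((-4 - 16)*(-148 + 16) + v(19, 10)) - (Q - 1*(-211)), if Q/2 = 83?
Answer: -999049/2650 ≈ -377.00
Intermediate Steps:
Q = 166 (Q = 2*83 = 166)
1/((-4 - 16)*(-148 + 16) + v(19, 10)) - (Q - 1*(-211)) = 1/((-4 - 16)*(-148 + 16) + 10) - (166 - 1*(-211)) = 1/(-20*(-132) + 10) - (166 + 211) = 1/(2640 + 10) - 1*377 = 1/2650 - 377 = -999049/2650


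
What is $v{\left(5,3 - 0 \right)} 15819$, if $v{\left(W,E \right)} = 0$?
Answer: $0$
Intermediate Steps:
$v{\left(5,3 - 0 \right)} 15819 = 0 \cdot 15819 = 0$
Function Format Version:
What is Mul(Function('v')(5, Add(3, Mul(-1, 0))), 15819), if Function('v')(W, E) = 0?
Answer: 0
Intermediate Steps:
Mul(Function('v')(5, Add(3, Mul(-1, 0))), 15819) = Mul(0, 15819) = 0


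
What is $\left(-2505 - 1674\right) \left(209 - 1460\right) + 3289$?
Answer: $5231218$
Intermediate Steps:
$\left(-2505 - 1674\right) \left(209 - 1460\right) + 3289 = \left(-4179\right) \left(-1251\right) + 3289 = 5227929 + 3289 = 5231218$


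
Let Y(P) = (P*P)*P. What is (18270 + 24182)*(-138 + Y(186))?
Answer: 273166648536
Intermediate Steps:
Y(P) = P**3 (Y(P) = P**2*P = P**3)
(18270 + 24182)*(-138 + Y(186)) = (18270 + 24182)*(-138 + 186**3) = 42452*(-138 + 6434856) = 42452*6434718 = 273166648536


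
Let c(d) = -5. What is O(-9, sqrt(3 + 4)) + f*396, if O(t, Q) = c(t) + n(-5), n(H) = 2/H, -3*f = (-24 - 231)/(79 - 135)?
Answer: -42453/70 ≈ -606.47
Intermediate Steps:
f = -85/56 (f = -(-24 - 231)/(3*(79 - 135)) = -(-85)/(-56) = -(-85)*(-1)/56 = -1/3*255/56 = -85/56 ≈ -1.5179)
O(t, Q) = -27/5 (O(t, Q) = -5 + 2/(-5) = -5 + 2*(-1/5) = -5 - 2/5 = -27/5)
O(-9, sqrt(3 + 4)) + f*396 = -27/5 - 85/56*396 = -27/5 - 8415/14 = -42453/70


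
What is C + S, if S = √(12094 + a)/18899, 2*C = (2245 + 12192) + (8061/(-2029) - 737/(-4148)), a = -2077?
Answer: 121474065949/16832584 + 3*√1113/18899 ≈ 7216.6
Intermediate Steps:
C = 121474065949/16832584 (C = ((2245 + 12192) + (8061/(-2029) - 737/(-4148)))/2 = (14437 + (8061*(-1/2029) - 737*(-1/4148)))/2 = (14437 + (-8061/2029 + 737/4148))/2 = (14437 - 31941655/8416292)/2 = (½)*(121474065949/8416292) = 121474065949/16832584 ≈ 7216.6)
S = 3*√1113/18899 (S = √(12094 - 2077)/18899 = √10017*(1/18899) = (3*√1113)*(1/18899) = 3*√1113/18899 ≈ 0.0052958)
C + S = 121474065949/16832584 + 3*√1113/18899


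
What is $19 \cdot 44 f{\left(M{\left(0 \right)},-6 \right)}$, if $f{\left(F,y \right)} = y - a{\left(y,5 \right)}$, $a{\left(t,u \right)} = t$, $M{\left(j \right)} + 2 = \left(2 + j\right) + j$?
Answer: $0$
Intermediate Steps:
$M{\left(j \right)} = 2 j$ ($M{\left(j \right)} = -2 + \left(\left(2 + j\right) + j\right) = -2 + \left(2 + 2 j\right) = 2 j$)
$f{\left(F,y \right)} = 0$ ($f{\left(F,y \right)} = y - y = 0$)
$19 \cdot 44 f{\left(M{\left(0 \right)},-6 \right)} = 19 \cdot 44 \cdot 0 = 836 \cdot 0 = 0$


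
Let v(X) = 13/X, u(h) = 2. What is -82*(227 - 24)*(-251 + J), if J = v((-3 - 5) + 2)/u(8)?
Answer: 25177075/6 ≈ 4.1962e+6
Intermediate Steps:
J = -13/12 (J = (13/((-3 - 5) + 2))/2 = (13/(-8 + 2))*(1/2) = (13/(-6))*(1/2) = (13*(-1/6))*(1/2) = -13/6*1/2 = -13/12 ≈ -1.0833)
-82*(227 - 24)*(-251 + J) = -82*(227 - 24)*(-251 - 13/12) = -16646*(-3025)/12 = -82*(-614075/12) = 25177075/6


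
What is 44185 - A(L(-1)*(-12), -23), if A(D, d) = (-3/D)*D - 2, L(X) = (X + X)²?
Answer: 44190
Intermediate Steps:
L(X) = 4*X² (L(X) = (2*X)² = 4*X²)
A(D, d) = -5 (A(D, d) = -3 - 2 = -5)
44185 - A(L(-1)*(-12), -23) = 44185 - 1*(-5) = 44185 + 5 = 44190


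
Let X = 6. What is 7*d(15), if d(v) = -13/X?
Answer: -91/6 ≈ -15.167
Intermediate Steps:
d(v) = -13/6
7*d(15) = 7*(-13/6) = -91/6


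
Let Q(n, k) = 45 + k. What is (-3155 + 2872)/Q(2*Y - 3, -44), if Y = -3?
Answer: -283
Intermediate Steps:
(-3155 + 2872)/Q(2*Y - 3, -44) = (-3155 + 2872)/(45 - 44) = -283/1 = -283*1 = -283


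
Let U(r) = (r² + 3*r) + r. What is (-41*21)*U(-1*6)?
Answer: -10332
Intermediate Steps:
U(r) = r² + 4*r
(-41*21)*U(-1*6) = (-41*21)*((-1*6)*(4 - 1*6)) = -(-5166)*(4 - 6) = -(-5166)*(-2) = -861*12 = -10332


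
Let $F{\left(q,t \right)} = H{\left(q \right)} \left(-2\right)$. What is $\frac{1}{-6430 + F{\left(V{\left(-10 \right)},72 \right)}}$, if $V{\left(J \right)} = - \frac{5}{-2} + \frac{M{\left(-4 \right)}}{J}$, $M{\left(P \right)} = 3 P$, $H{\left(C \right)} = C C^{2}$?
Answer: $- \frac{500}{3265653} \approx -0.00015311$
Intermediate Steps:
$H{\left(C \right)} = C^{3}$
$V{\left(J \right)} = \frac{5}{2} - \frac{12}{J}$ ($V{\left(J \right)} = - \frac{5}{-2} + \frac{3 \left(-4\right)}{J} = \left(-5\right) \left(- \frac{1}{2}\right) - \frac{12}{J} = \frac{5}{2} - \frac{12}{J}$)
$F{\left(q,t \right)} = - 2 q^{3}$ ($F{\left(q,t \right)} = q^{3} \left(-2\right) = - 2 q^{3}$)
$\frac{1}{-6430 + F{\left(V{\left(-10 \right)},72 \right)}} = \frac{1}{-6430 - 2 \left(\frac{5}{2} - \frac{12}{-10}\right)^{3}} = \frac{1}{-6430 - 2 \left(\frac{5}{2} - - \frac{6}{5}\right)^{3}} = \frac{1}{-6430 - 2 \left(\frac{5}{2} + \frac{6}{5}\right)^{3}} = \frac{1}{-6430 - 2 \left(\frac{37}{10}\right)^{3}} = \frac{1}{-6430 - \frac{50653}{500}} = \frac{1}{- \frac{3265653}{500}} = - \frac{500}{3265653}$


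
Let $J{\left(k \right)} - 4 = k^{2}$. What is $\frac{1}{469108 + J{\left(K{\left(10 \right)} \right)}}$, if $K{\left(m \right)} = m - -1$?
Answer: $\frac{1}{469233} \approx 2.1311 \cdot 10^{-6}$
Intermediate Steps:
$K{\left(m \right)} = 1 + m$ ($K{\left(m \right)} = m + 1 = 1 + m$)
$J{\left(k \right)} = 4 + k^{2}$
$\frac{1}{469108 + J{\left(K{\left(10 \right)} \right)}} = \frac{1}{469108 + \left(4 + \left(1 + 10\right)^{2}\right)} = \frac{1}{469108 + \left(4 + 11^{2}\right)} = \frac{1}{469108 + \left(4 + 121\right)} = \frac{1}{469108 + 125} = \frac{1}{469233}$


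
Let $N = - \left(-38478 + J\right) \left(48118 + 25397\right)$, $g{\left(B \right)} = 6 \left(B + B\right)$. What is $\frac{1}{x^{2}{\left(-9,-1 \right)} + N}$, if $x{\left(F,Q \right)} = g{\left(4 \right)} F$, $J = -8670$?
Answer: $\frac{1}{3466271844} \approx 2.8849 \cdot 10^{-10}$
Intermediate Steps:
$g{\left(B \right)} = 12 B$ ($g{\left(B \right)} = 6 \cdot 2 B = 12 B$)
$x{\left(F,Q \right)} = 48 F$ ($x{\left(F,Q \right)} = 12 \cdot 4 F = 48 F$)
$N = 3466085220$ ($N = - \left(-38478 - 8670\right) \left(48118 + 25397\right) = - \left(-47148\right) 73515 = \left(-1\right) \left(-3466085220\right) = 3466085220$)
$\frac{1}{x^{2}{\left(-9,-1 \right)} + N} = \frac{1}{\left(48 \left(-9\right)\right)^{2} + 3466085220} = \frac{1}{\left(-432\right)^{2} + 3466085220} = \frac{1}{186624 + 3466085220} = \frac{1}{3466271844}$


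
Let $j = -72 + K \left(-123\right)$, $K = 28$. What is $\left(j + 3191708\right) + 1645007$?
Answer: $4833199$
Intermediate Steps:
$j = -3516$ ($j = -72 + 28 \left(-123\right) = -72 - 3444 = -3516$)
$\left(j + 3191708\right) + 1645007 = \left(-3516 + 3191708\right) + 1645007 = 3188192 + 1645007 = 4833199$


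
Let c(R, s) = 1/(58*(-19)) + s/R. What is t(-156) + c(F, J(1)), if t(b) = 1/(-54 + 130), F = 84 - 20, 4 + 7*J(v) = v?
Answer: 1371/246848 ≈ 0.0055540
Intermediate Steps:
J(v) = -4/7 + v/7
F = 64
c(R, s) = -1/1102 + s/R (c(R, s) = (1/58)*(-1/19) + s/R = -1/1102 + s/R)
t(b) = 1/76
t(-156) + c(F, J(1)) = 1/76 + ((-4/7 + (⅐)*1) - 1/1102*64)/64 = 1/76 + ((-4/7 + ⅐) - 32/551)/64 = 1/76 + (-3/7 - 32/551)/64 = 1/76 + (1/64)*(-1877/3857) = 1/76 - 1877/246848 = 1371/246848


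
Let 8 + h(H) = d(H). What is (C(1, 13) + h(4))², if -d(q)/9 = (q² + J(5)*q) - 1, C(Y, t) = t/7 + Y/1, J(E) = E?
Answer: 5022081/49 ≈ 1.0249e+5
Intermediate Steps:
C(Y, t) = Y + t/7 (C(Y, t) = t*(⅐) + Y*1 = t/7 + Y = Y + t/7)
d(q) = 9 - 45*q - 9*q² (d(q) = -9*((q² + 5*q) - 1) = -9*(-1 + q² + 5*q) = 9 - 45*q - 9*q²)
h(H) = 1 - 45*H - 9*H² (h(H) = -8 + (9 - 45*H - 9*H²) = 1 - 45*H - 9*H²)
(C(1, 13) + h(4))² = ((1 + (⅐)*13) + (1 - 45*4 - 9*4²))² = ((1 + 13/7) + (1 - 180 - 9*16))² = (20/7 + (1 - 180 - 144))² = (20/7 - 323)² = (-2241/7)² = 5022081/49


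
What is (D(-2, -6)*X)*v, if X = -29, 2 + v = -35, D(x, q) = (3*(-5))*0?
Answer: 0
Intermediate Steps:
D(x, q) = 0 (D(x, q) = -15*0 = 0)
v = -37 (v = -2 - 35 = -37)
(D(-2, -6)*X)*v = (0*(-29))*(-37) = 0*(-37) = 0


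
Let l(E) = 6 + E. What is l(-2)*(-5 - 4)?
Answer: -36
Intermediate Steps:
l(-2)*(-5 - 4) = (6 - 2)*(-5 - 4) = 4*(-9) = -36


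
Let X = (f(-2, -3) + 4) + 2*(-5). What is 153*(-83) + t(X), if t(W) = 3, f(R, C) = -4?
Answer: -12696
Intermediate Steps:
X = -10 (X = (-4 + 4) + 2*(-5) = 0 - 10 = -10)
153*(-83) + t(X) = 153*(-83) + 3 = -12699 + 3 = -12696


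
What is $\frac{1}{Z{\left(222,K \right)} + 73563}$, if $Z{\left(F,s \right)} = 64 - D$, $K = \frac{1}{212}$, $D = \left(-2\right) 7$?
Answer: $\frac{1}{73641} \approx 1.3579 \cdot 10^{-5}$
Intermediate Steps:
$D = -14$
$K = \frac{1}{212} \approx 0.004717$
$Z{\left(F,s \right)} = 78$ ($Z{\left(F,s \right)} = 64 - -14 = 64 + 14 = 78$)
$\frac{1}{Z{\left(222,K \right)} + 73563} = \frac{1}{78 + 73563} = \frac{1}{73641}$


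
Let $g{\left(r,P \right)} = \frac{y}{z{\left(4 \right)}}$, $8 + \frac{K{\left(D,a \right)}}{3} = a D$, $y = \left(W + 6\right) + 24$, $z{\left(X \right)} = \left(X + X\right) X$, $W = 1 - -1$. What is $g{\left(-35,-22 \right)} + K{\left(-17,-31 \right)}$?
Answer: $1558$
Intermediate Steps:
$W = 2$ ($W = 1 + 1 = 2$)
$z{\left(X \right)} = 2 X^{2}$ ($z{\left(X \right)} = 2 X X = 2 X^{2}$)
$y = 32$ ($y = \left(2 + 6\right) + 24 = 8 + 24 = 32$)
$K{\left(D,a \right)} = -24 + 3 D a$ ($K{\left(D,a \right)} = -24 + 3 a D = -24 + 3 D a$)
$g{\left(r,P \right)} = 1$ ($g{\left(r,P \right)} = \frac{32}{2 \cdot 4^{2}} = \frac{32}{2 \cdot 16} = \frac{32}{32} = 32 \cdot \frac{1}{32} = 1$)
$g{\left(-35,-22 \right)} + K{\left(-17,-31 \right)} = 1 - \left(24 + 51 \left(-31\right)\right) = 1 + \left(-24 + 1581\right) = 1 + 1557 = 1558$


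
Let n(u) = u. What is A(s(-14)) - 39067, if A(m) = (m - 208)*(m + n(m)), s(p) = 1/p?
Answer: -3825653/98 ≈ -39037.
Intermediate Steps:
A(m) = 2*m*(-208 + m) (A(m) = (m - 208)*(m + m) = (-208 + m)*(2*m) = 2*m*(-208 + m))
A(s(-14)) - 39067 = 2*(-208 + 1/(-14))/(-14) - 39067 = 2*(-1/14)*(-208 - 1/14) - 39067 = 2*(-1/14)*(-2913/14) - 39067 = 2913/98 - 39067 = -3825653/98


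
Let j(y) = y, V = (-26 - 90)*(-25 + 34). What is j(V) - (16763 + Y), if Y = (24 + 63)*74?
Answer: -24245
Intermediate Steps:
Y = 6438 (Y = 87*74 = 6438)
V = -1044 (V = -116*9 = -1044)
j(V) - (16763 + Y) = -1044 - (16763 + 6438) = -1044 - 1*23201 = -1044 - 23201 = -24245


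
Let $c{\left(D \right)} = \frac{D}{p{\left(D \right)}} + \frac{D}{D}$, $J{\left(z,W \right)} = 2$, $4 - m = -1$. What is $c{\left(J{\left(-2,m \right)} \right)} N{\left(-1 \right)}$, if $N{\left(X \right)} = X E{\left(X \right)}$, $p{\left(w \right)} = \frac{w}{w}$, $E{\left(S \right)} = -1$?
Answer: $3$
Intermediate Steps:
$m = 5$ ($m = 4 - -1 = 4 + 1 = 5$)
$p{\left(w \right)} = 1$
$N{\left(X \right)} = - X$ ($N{\left(X \right)} = X \left(-1\right) = - X$)
$c{\left(D \right)} = 1 + D$ ($c{\left(D \right)} = \frac{D}{1} + \frac{D}{D} = D 1 + 1 = D + 1 = 1 + D$)
$c{\left(J{\left(-2,m \right)} \right)} N{\left(-1 \right)} = \left(1 + 2\right) \left(\left(-1\right) \left(-1\right)\right) = 3 \cdot 1 = 3$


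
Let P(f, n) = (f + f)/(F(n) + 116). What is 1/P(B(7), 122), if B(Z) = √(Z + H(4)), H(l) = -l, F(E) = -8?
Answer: 18*√3 ≈ 31.177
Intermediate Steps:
B(Z) = √(-4 + Z) (B(Z) = √(Z - 1*4) = √(Z - 4) = √(-4 + Z))
P(f, n) = f/54 (P(f, n) = (f + f)/(-8 + 116) = (2*f)/108 = (2*f)*(1/108) = f/54)
1/P(B(7), 122) = 1/(√(-4 + 7)/54) = 1/(√3/54) = 18*√3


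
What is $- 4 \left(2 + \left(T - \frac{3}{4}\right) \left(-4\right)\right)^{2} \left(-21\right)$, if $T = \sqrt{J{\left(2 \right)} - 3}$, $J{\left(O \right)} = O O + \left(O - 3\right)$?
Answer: $2100$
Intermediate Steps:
$J{\left(O \right)} = -3 + O + O^{2}$ ($J{\left(O \right)} = O^{2} + \left(-3 + O\right) = -3 + O + O^{2}$)
$T = 0$ ($T = \sqrt{\left(-3 + 2 + 2^{2}\right) - 3} = \sqrt{\left(-3 + 2 + 4\right) - 3} = \sqrt{3 - 3} = \sqrt{0} = 0$)
$- 4 \left(2 + \left(T - \frac{3}{4}\right) \left(-4\right)\right)^{2} \left(-21\right) = - 4 \left(2 + \left(0 - \frac{3}{4}\right) \left(-4\right)\right)^{2} \left(-21\right) = - 4 \left(2 - -3\right)^{2} \left(-21\right) = - 4 \left(2 + 3\right)^{2} \left(-21\right) = - 4 \cdot 5^{2} \left(-21\right) = \left(-4\right) 25 \left(-21\right) = \left(-100\right) \left(-21\right) = 2100$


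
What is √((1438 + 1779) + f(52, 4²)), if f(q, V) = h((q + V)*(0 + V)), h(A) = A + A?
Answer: √5393 ≈ 73.437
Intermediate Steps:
h(A) = 2*A
f(q, V) = 2*V*(V + q) (f(q, V) = 2*((q + V)*(0 + V)) = 2*((V + q)*V) = 2*(V*(V + q)) = 2*V*(V + q))
√((1438 + 1779) + f(52, 4²)) = √((1438 + 1779) + 2*4²*(4² + 52)) = √(3217 + 2*16*(16 + 52)) = √(3217 + 2*16*68) = √(3217 + 2176) = √5393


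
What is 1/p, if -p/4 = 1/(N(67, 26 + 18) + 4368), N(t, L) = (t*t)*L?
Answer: -50471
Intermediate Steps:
N(t, L) = L*t**2 (N(t, L) = t**2*L = L*t**2)
p = -1/50471 (p = -4/((26 + 18)*67**2 + 4368) = -4/(44*4489 + 4368) = -4/(197516 + 4368) = -4/201884 = -4*1/201884 = -1/50471 ≈ -1.9813e-5)
1/p = 1/(-1/50471) = -50471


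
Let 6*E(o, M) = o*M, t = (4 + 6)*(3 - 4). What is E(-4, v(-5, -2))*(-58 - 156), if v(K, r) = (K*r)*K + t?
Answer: -8560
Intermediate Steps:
t = -10 (t = 10*(-1) = -10)
v(K, r) = -10 + r*K² (v(K, r) = (K*r)*K - 10 = r*K² - 10 = -10 + r*K²)
E(o, M) = M*o/6 (E(o, M) = (o*M)/6 = (M*o)/6 = M*o/6)
E(-4, v(-5, -2))*(-58 - 156) = ((⅙)*(-10 - 2*(-5)²)*(-4))*(-58 - 156) = ((⅙)*(-10 - 2*25)*(-4))*(-214) = ((⅙)*(-10 - 50)*(-4))*(-214) = ((⅙)*(-60)*(-4))*(-214) = 40*(-214) = -8560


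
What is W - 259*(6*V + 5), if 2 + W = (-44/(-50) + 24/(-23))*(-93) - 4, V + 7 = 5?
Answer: 1047767/575 ≈ 1822.2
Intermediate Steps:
V = -2 (V = -7 + 5 = -2)
W = 5292/575 (W = -2 + ((-44/(-50) + 24/(-23))*(-93) - 4) = -2 + ((-44*(-1/50) + 24*(-1/23))*(-93) - 4) = -2 + ((22/25 - 24/23)*(-93) - 4) = -2 + (-94/575*(-93) - 4) = -2 + (8742/575 - 4) = -2 + 6442/575 = 5292/575 ≈ 9.2035)
W - 259*(6*V + 5) = 5292/575 - 259*(6*(-2) + 5) = 5292/575 - 259*(-12 + 5) = 5292/575 - 259*(-7) = 5292/575 - 1*(-1813) = 5292/575 + 1813 = 1047767/575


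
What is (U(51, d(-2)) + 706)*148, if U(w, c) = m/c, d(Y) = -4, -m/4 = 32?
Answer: 109224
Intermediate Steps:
m = -128 (m = -4*32 = -128)
U(w, c) = -128/c
(U(51, d(-2)) + 706)*148 = (-128/(-4) + 706)*148 = (-128*(-1/4) + 706)*148 = (32 + 706)*148 = 738*148 = 109224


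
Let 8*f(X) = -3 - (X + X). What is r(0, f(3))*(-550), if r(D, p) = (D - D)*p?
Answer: 0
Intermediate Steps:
f(X) = -3/8 - X/4 (f(X) = (-3 - (X + X))/8 = (-3 - 2*X)/8 = -3/8 - X/4)
r(D, p) = 0 (r(D, p) = 0*p = 0)
r(0, f(3))*(-550) = 0*(-550) = 0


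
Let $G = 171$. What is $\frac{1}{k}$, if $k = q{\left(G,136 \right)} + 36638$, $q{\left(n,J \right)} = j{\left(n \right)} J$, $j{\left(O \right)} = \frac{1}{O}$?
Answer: $\frac{171}{6265234} \approx 2.7293 \cdot 10^{-5}$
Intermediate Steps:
$q{\left(n,J \right)} = \frac{J}{n}$
$k = \frac{6265234}{171}$ ($k = \frac{136}{171} + 36638 = \frac{6265234}{171} \approx 36639.0$)
$\frac{1}{k} = \frac{1}{\frac{6265234}{171}} = \frac{171}{6265234}$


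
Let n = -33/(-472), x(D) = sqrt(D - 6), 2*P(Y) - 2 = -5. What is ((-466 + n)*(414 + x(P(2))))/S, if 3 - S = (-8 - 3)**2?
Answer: 45523233/27848 + 219919*I*sqrt(30)/111392 ≈ 1634.7 + 10.814*I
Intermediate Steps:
P(Y) = -3/2 (P(Y) = 1 + (1/2)*(-5) = 1 - 5/2 = -3/2)
x(D) = sqrt(-6 + D)
n = 33/472 (n = -33*(-1/472) = 33/472 ≈ 0.069915)
S = -118 (S = 3 - (-8 - 3)**2 = 3 - 1*(-11)**2 = 3 - 1*121 = 3 - 121 = -118)
((-466 + n)*(414 + x(P(2))))/S = ((-466 + 33/472)*(414 + sqrt(-6 - 3/2)))/(-118) = -219919*(414 + sqrt(-15/2))/472*(-1/118) = -219919*(414 + I*sqrt(30)/2)/472*(-1/118) = (-45523233/236 - 219919*I*sqrt(30)/944)*(-1/118) = 45523233/27848 + 219919*I*sqrt(30)/111392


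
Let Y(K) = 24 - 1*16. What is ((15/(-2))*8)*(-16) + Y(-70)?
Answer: 968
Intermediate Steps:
Y(K) = 8 (Y(K) = 24 - 16 = 8)
((15/(-2))*8)*(-16) + Y(-70) = ((15/(-2))*8)*(-16) + 8 = ((15*(-½))*8)*(-16) + 8 = -15/2*8*(-16) + 8 = -60*(-16) + 8 = 960 + 8 = 968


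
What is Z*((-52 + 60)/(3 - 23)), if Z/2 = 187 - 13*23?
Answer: 448/5 ≈ 89.600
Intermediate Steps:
Z = -224 (Z = 2*(187 - 13*23) = 2*(187 - 299) = 2*(-112) = -224)
Z*((-52 + 60)/(3 - 23)) = -224*(-52 + 60)/(3 - 23) = -1792/(-20) = -1792*(-1)/20 = -224*(-⅖) = 448/5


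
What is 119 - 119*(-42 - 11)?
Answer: 6426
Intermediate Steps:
119 - 119*(-42 - 11) = 119 - 119*(-53) = 119 + 6307 = 6426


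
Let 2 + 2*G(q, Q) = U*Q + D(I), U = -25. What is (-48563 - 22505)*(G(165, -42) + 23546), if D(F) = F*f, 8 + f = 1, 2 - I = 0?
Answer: -1710109284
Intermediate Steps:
I = 2 (I = 2 - 1*0 = 2 + 0 = 2)
f = -7 (f = -8 + 1 = -7)
D(F) = -7*F (D(F) = F*(-7) = -7*F)
G(q, Q) = -8 - 25*Q/2 (G(q, Q) = -1 + (-25*Q - 7*2)/2 = -1 + (-25*Q - 14)/2 = -1 + (-14 - 25*Q)/2 = -1 + (-7 - 25*Q/2) = -8 - 25*Q/2)
(-48563 - 22505)*(G(165, -42) + 23546) = (-48563 - 22505)*((-8 - 25/2*(-42)) + 23546) = -71068*((-8 + 525) + 23546) = -71068*(517 + 23546) = -71068*24063 = -1710109284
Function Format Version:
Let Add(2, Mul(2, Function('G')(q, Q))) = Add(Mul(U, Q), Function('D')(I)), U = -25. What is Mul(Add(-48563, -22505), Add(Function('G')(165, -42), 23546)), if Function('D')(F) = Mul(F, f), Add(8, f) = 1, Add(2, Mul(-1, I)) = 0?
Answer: -1710109284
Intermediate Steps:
I = 2 (I = Add(2, Mul(-1, 0)) = Add(2, 0) = 2)
f = -7 (f = Add(-8, 1) = -7)
Function('D')(F) = Mul(-7, F) (Function('D')(F) = Mul(F, -7) = Mul(-7, F))
Function('G')(q, Q) = Add(-8, Mul(Rational(-25, 2), Q)) (Function('G')(q, Q) = Add(-1, Mul(Rational(1, 2), Add(Mul(-25, Q), Mul(-7, 2)))) = Add(-1, Mul(Rational(1, 2), Add(Mul(-25, Q), -14))) = Add(-1, Mul(Rational(1, 2), Add(-14, Mul(-25, Q)))) = Add(-1, Add(-7, Mul(Rational(-25, 2), Q))) = Add(-8, Mul(Rational(-25, 2), Q)))
Mul(Add(-48563, -22505), Add(Function('G')(165, -42), 23546)) = Mul(Add(-48563, -22505), Add(Add(-8, Mul(Rational(-25, 2), -42)), 23546)) = Mul(-71068, Add(Add(-8, 525), 23546)) = Mul(-71068, Add(517, 23546)) = Mul(-71068, 24063) = -1710109284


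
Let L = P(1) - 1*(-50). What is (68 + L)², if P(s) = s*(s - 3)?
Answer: 13456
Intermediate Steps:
P(s) = s*(-3 + s)
L = 48 (L = 1*(-3 + 1) - 1*(-50) = 1*(-2) + 50 = -2 + 50 = 48)
(68 + L)² = (68 + 48)² = 116² = 13456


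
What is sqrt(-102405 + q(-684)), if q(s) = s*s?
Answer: sqrt(365451) ≈ 604.53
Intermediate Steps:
q(s) = s**2
sqrt(-102405 + q(-684)) = sqrt(-102405 + (-684)**2) = sqrt(-102405 + 467856) = sqrt(365451)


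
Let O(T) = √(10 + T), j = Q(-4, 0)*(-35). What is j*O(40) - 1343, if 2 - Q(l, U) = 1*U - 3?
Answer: -1343 - 875*√2 ≈ -2580.4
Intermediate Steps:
Q(l, U) = 5 - U (Q(l, U) = 2 - (1*U - 3) = 2 - (U - 3) = 2 - (-3 + U) = 2 + (3 - U) = 5 - U)
j = -175 (j = (5 - 1*0)*(-35) = (5 + 0)*(-35) = 5*(-35) = -175)
j*O(40) - 1343 = -175*√(10 + 40) - 1343 = -875*√2 - 1343 = -1343 - 875*√2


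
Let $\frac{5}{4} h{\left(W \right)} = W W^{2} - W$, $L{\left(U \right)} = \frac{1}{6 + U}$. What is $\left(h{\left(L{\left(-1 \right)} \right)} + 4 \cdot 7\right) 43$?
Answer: $\frac{748372}{625} \approx 1197.4$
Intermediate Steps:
$h{\left(W \right)} = - \frac{4 W}{5} + \frac{4 W^{3}}{5}$ ($h{\left(W \right)} = \frac{4 \left(W W^{2} - W\right)}{5} = \frac{4 \left(W^{3} - W\right)}{5} = - \frac{4 W}{5} + \frac{4 W^{3}}{5}$)
$\left(h{\left(L{\left(-1 \right)} \right)} + 4 \cdot 7\right) 43 = \left(\frac{4 \left(-1 + \left(\frac{1}{6 - 1}\right)^{2}\right)}{5 \left(6 - 1\right)} + 4 \cdot 7\right) 43 = \left(\frac{4 \left(-1 + \left(\frac{1}{5}\right)^{2}\right)}{5 \cdot 5} + 28\right) 43 = \left(\frac{4}{5} \cdot \frac{1}{5} \left(-1 + \left(\frac{1}{5}\right)^{2}\right) + 28\right) 43 = \left(\frac{4}{5} \cdot \frac{1}{5} \left(-1 + \frac{1}{25}\right) + 28\right) 43 = \left(\frac{4}{5} \cdot \frac{1}{5} \left(- \frac{24}{25}\right) + 28\right) 43 = \left(- \frac{96}{625} + 28\right) 43 = \frac{17404}{625} \cdot 43 = \frac{748372}{625}$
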